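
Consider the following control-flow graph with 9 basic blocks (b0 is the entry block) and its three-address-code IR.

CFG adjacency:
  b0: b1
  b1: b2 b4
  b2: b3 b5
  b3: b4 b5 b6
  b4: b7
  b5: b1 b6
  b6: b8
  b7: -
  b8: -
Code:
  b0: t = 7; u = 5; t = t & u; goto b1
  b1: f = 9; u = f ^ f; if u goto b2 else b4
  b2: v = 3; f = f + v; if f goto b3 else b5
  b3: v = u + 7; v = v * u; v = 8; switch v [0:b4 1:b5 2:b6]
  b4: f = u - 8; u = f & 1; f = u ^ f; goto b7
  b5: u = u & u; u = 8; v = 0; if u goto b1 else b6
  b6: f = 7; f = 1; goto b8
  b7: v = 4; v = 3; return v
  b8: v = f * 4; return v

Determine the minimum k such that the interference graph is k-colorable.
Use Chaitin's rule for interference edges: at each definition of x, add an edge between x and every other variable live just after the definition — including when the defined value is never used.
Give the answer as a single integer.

Answer: 3

Working:
Per-block:
  b0: def={t,u} ue=∅
  b1: def={f,u} ue=∅
  b2: def={f,v} ue={f}
  b3: def={v} ue={u}
  b4: def={f,u} ue={u}
  b5: def={u,v} ue={u}
  b6: def={f} ue=∅
  b7: def={v} ue=∅
  b8: def={v} ue={f}

Liveness:
  b0: in=∅ out=∅
  b1: in=∅ out={f,u}
  b2: in={f,u} out={u}
  b3: in={u} out={u}
  b4: in={u} out=∅
  b5: in={u} out=∅
  b6: in=∅ out={f}
  b7: in=∅ out=∅
  b8: in={f} out=∅

Conflict graph:
  f — {u,v}
  t — {u}
  u — {f,t,v}
  v — {f,u}

Registers:
  clique {f,u,v} ⇒ need ≥ 3
  assign f→c1 t→c1 u→c0 v→c2 — no edge inside a register ⇒ χ ≤ 3
  χ = 3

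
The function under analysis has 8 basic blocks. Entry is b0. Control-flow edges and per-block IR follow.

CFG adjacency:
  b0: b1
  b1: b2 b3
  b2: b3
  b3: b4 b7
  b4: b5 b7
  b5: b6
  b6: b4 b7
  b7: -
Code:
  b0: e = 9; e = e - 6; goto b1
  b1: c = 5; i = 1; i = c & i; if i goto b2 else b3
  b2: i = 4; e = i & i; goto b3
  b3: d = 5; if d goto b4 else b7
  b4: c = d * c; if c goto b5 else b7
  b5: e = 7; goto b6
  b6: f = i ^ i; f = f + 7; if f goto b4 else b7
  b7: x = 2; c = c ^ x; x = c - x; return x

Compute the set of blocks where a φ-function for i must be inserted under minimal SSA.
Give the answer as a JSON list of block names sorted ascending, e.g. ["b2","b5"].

idom tree: b1←b0 b2←b1 b3←b1 b4←b3 b5←b4 b6←b5 b7←b3
Join-block Dom:
  b3: preds {b1,b2}: {b0,b1} ∩ {b0,b1,b2} = {b0,b1}; idom=b1
  b4: preds {b3,b6}: {b0,b1,b3} ∩ {b0,b1,b3,b4,b5,b6} = {b0,b1,b3}; idom=b3
  b7: preds {b3,b4,b6}: {b0,b1,b3} ∩ {b0,b1,b3,b4} ∩ {b0,b1,b3,b4,b5,b6} = {b0,b1,b3}; idom=b3

DF derivation:
  b3←b1: walk · to b1
  b3←b2: walk b2 to b1
  b4←b3: walk · to b3
  b4←b6: walk b6→b5→b4 to b3
  b7←b3: walk · to b3
  b7←b4: walk b4 to b3
  b7←b6: walk b6→b5→b4 to b3
  b0: DF=∅
  b1: DF=∅
  b2: DF={b3}
  b3: DF=∅
  b4: DF={b4,b7}
  b5: DF={b4,b7}
  b6: DF={b4,b7}
  b7: DF=∅

φ for i: defs {b1,b2}
  DF⁺ = {b3}

Answer: ["b3"]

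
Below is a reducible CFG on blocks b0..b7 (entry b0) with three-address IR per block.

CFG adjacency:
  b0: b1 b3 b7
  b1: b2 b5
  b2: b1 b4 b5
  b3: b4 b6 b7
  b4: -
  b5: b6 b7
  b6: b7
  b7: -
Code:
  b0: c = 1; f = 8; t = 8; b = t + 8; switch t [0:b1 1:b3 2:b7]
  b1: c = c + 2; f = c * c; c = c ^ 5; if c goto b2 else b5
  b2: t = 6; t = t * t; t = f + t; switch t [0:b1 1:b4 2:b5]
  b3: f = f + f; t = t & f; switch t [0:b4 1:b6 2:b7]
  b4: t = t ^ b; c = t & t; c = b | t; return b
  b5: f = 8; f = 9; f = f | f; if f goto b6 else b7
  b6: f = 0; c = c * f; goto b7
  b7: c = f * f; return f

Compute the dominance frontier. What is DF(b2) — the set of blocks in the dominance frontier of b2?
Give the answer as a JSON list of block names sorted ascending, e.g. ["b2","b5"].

Answer: ["b1", "b4", "b5"]

Derivation:
idom tree: b1←b0 b2←b1 b3←b0 b4←b0 b5←b1 b6←b0 b7←b0
Dom at joins:
  b1: preds {b0,b2}: {b0} ∩ {b0,b1,b2} = {b0}; idom=b0
  b4: preds {b2,b3}: {b0,b1,b2} ∩ {b0,b3} = {b0}; idom=b0
  b5: preds {b1,b2}: {b0,b1} ∩ {b0,b1,b2} = {b0,b1}; idom=b1
  b6: preds {b3,b5}: {b0,b3} ∩ {b0,b1,b5} = {b0}; idom=b0
  b7: preds {b0,b3,b5,b6}: {b0} ∩ {b0,b3} ∩ {b0,b1,b5} ∩ {b0,b6} = {b0}; idom=b0

DF derivation:
  join b1 pred b0: · stop@b0
  join b1 pred b2: b2→b1 stop@b0
  join b4 pred b2: b2→b1 stop@b0
  join b4 pred b3: b3 stop@b0
  join b5 pred b1: · stop@b1
  join b5 pred b2: b2 stop@b1
  join b6 pred b3: b3 stop@b0
  join b6 pred b5: b5→b1 stop@b0
  join b7 pred b0: · stop@b0
  join b7 pred b3: b3 stop@b0
  join b7 pred b5: b5→b1 stop@b0
  join b7 pred b6: b6 stop@b0
  DF(b0)=∅
  DF(b1)={b1,b4,b6,b7}
  DF(b2)={b1,b4,b5}
  DF(b3)={b4,b6,b7}
  DF(b4)=∅
  DF(b5)={b6,b7}
  DF(b6)={b7}
  DF(b7)=∅

DF(b2) = ["b1", "b4", "b5"]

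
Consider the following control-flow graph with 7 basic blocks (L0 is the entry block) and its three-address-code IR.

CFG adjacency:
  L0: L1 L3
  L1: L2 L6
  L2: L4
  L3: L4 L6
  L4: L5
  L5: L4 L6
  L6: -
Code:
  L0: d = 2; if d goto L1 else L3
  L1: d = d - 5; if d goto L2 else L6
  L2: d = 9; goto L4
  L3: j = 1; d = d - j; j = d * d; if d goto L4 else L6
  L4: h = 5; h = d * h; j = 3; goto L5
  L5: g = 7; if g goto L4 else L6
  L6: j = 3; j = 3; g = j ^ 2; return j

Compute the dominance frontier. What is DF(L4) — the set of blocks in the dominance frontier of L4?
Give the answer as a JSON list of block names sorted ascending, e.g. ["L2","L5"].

idom tree: L1←L0 L2←L1 L3←L0 L4←L0 L5←L4 L6←L0
Dom at joins:
  L4: preds {L2,L3,L5}: {L0,L1,L2} ∩ {L0,L3} ∩ {L0,L4,L5} = {L0}; idom=L0
  L6: preds {L1,L3,L5}: {L0,L1} ∩ {L0,L3} ∩ {L0,L4,L5} = {L0}; idom=L0

Frontier:
  join L4 pred L2: L2→L1 stop@L0
  join L4 pred L3: L3 stop@L0
  join L4 pred L5: L5→L4 stop@L0
  join L6 pred L1: L1 stop@L0
  join L6 pred L3: L3 stop@L0
  join L6 pred L5: L5→L4 stop@L0
  L0: DF=∅
  L1: DF={L4,L6}
  L2: DF={L4}
  L3: DF={L4,L6}
  L4: DF={L4,L6}
  L5: DF={L4,L6}
  L6: DF=∅

DF(L4) = ["L4", "L6"]

Answer: ["L4", "L6"]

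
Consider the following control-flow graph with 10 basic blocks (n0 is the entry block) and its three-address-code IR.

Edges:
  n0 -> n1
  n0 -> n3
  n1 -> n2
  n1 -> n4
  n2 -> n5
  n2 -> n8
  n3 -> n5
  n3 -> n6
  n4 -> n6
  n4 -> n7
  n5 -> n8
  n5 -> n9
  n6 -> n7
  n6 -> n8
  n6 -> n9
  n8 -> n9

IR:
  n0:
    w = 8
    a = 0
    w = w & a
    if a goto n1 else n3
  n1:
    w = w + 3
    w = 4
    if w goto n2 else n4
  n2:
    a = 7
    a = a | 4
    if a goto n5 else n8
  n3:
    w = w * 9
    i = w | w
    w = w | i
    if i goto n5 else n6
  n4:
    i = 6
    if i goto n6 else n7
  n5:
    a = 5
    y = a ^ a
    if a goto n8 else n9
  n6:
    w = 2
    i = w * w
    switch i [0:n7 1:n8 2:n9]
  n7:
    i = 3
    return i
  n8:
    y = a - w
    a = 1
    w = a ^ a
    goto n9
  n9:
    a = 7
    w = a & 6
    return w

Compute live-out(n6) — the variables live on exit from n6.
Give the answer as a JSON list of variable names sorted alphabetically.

def/use:
  n0: def={a,w} ue=∅
  n1: def={w} ue={w}
  n2: def={a} ue=∅
  n3: def={i,w} ue={w}
  n4: def={i} ue=∅
  n5: def={a,y} ue=∅
  n6: def={i,w} ue=∅
  n7: def={i} ue=∅
  n8: def={a,w,y} ue={a,w}
  n9: def={a,w} ue=∅

Liveness:
  n0: in=∅ out={a,w}
  n1: in={a,w} out={a,w}
  n2: in={w} out={a,w}
  n3: in={a,w} out={a,w}
  n4: in={a} out={a}
  n5: in={w} out={a,w}
  n6: in={a} out={a,w}
  n7: in=∅ out=∅
  n8: in={a,w} out=∅
  n9: in=∅ out=∅

live-out(n6) = ["a", "w"]

Answer: ["a", "w"]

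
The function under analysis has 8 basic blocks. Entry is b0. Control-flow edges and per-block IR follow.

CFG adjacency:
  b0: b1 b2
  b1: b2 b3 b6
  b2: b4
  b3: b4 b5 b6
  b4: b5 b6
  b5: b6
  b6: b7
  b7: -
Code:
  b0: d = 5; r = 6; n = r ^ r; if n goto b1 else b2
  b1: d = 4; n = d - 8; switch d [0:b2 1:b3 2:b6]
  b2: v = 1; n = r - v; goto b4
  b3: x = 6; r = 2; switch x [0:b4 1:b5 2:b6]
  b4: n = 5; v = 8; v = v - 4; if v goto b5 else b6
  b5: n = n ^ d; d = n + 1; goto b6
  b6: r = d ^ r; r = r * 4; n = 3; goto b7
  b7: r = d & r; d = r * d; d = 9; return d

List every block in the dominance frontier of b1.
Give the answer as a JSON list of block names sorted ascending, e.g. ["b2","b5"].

Answer: ["b2", "b4", "b5", "b6"]

Analysis:
idom tree: b1←b0 b2←b0 b3←b1 b4←b0 b5←b0 b6←b0 b7←b6
Join-block Dom:
  b2: preds {b0,b1}: {b0} ∩ {b0,b1} = {b0}; idom=b0
  b4: preds {b2,b3}: {b0,b2} ∩ {b0,b1,b3} = {b0}; idom=b0
  b5: preds {b3,b4}: {b0,b1,b3} ∩ {b0,b4} = {b0}; idom=b0
  b6: preds {b1,b3,b4,b5}: {b0,b1} ∩ {b0,b1,b3} ∩ {b0,b4} ∩ {b0,b5} = {b0}; idom=b0

DF derivation:
  join b2 pred b0: · stop@b0
  join b2 pred b1: b1 stop@b0
  join b4 pred b2: b2 stop@b0
  join b4 pred b3: b3→b1 stop@b0
  join b5 pred b3: b3→b1 stop@b0
  join b5 pred b4: b4 stop@b0
  join b6 pred b1: b1 stop@b0
  join b6 pred b3: b3→b1 stop@b0
  join b6 pred b4: b4 stop@b0
  join b6 pred b5: b5 stop@b0
  DF(b0)=∅
  DF(b1)={b2,b4,b5,b6}
  DF(b2)={b4}
  DF(b3)={b4,b5,b6}
  DF(b4)={b5,b6}
  DF(b5)={b6}
  DF(b6)=∅
  DF(b7)=∅

DF(b1) = ["b2", "b4", "b5", "b6"]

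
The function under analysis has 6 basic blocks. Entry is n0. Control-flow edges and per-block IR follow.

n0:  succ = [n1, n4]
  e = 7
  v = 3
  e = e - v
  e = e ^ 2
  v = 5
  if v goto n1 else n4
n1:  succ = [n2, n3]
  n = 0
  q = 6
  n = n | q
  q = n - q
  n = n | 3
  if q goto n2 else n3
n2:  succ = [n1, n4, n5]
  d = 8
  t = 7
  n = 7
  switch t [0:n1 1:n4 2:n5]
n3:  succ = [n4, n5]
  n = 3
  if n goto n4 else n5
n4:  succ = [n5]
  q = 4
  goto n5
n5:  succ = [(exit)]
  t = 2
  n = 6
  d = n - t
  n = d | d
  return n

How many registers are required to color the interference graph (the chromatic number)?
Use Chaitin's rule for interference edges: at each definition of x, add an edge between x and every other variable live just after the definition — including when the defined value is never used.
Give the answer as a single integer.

def/use:
  n0 def {e,v} use ∅
  n1 def {n,q} use ∅
  n2 def {d,n,t} use ∅
  n3 def {n} use ∅
  n4 def {q} use ∅
  n5 def {d,n,t} use ∅

Liveness:
  live n0: ∅→∅
  live n1: ∅→∅
  live n2: ∅→∅
  live n3: ∅→∅
  live n4: ∅→∅
  live n5: ∅→∅

Interfere edges:
  d↔∅
  e↔{v}
  n↔{q,t}
  q↔{n}
  t↔{n}
  v↔{e}

Registers:
  clique {e,v} ⇒ need ≥ 2
  2-colouring: R0={d,e,n}  R1={q,t,v}
  χ = 2

Answer: 2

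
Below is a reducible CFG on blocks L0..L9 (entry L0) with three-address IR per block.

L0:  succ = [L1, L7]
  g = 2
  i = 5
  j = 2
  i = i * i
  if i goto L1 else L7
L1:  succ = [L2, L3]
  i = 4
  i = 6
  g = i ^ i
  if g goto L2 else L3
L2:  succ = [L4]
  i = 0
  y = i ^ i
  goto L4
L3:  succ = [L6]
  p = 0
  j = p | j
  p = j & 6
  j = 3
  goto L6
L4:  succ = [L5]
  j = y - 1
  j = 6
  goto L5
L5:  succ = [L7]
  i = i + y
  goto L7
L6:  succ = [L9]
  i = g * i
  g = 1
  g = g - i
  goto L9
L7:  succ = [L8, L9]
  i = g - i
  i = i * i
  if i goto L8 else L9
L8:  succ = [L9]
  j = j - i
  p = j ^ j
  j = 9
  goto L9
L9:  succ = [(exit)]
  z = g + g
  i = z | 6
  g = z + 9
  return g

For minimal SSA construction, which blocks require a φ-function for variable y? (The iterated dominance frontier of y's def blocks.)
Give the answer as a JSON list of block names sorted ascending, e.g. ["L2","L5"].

idom tree: L1←L0 L2←L1 L3←L1 L4←L2 L5←L4 L6←L3 L7←L0 L8←L7 L9←L0
Join-block Dom:
  L7: preds {L0,L5}: {L0} ∩ {L0,L1,L2,L4,L5} = {L0}; idom=L0
  L9: preds {L6,L7,L8}: {L0,L1,L3,L6} ∩ {L0,L7} ∩ {L0,L7,L8} = {L0}; idom=L0

DF derivation:
  L7←L0: walk · to L0
  L7←L5: walk L5→L4→L2→L1 to L0
  L9←L6: walk L6→L3→L1 to L0
  L9←L7: walk L7 to L0
  L9←L8: walk L8→L7 to L0
  L0 → ∅
  L1 → {L7,L9}
  L2 → {L7}
  L3 → {L9}
  L4 → {L7}
  L5 → {L7}
  L6 → {L9}
  L7 → {L9}
  L8 → {L9}
  L9 → ∅

φ for y: defs {L2}
  DF⁺ = {L7,L9}

Answer: ["L7", "L9"]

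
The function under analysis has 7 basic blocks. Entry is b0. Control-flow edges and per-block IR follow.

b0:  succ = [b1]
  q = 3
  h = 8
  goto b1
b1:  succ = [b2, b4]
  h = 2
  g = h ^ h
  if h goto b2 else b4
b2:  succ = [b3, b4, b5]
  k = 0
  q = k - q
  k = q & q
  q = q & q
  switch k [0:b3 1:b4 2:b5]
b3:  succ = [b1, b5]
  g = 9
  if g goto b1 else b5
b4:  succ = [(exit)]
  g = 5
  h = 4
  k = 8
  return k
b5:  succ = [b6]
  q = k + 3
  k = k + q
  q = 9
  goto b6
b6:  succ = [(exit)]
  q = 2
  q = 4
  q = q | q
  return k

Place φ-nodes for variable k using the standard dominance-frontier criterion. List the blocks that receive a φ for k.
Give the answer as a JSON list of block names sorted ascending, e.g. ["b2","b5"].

Answer: ["b1", "b4"]

Analysis:
idom tree: b1←b0 b2←b1 b3←b2 b4←b1 b5←b2 b6←b5
Dom at joins:
  b1: preds {b0,b3}: {b0} ∩ {b0,b1,b2,b3} = {b0}; idom=b0
  b4: preds {b1,b2}: {b0,b1} ∩ {b0,b1,b2} = {b0,b1}; idom=b1
  b5: preds {b2,b3}: {b0,b1,b2} ∩ {b0,b1,b2,b3} = {b0,b1,b2}; idom=b2

DF walk-up:
  join b1 pred b0: · stop@b0
  join b1 pred b3: b3→b2→b1 stop@b0
  join b4 pred b1: · stop@b1
  join b4 pred b2: b2 stop@b1
  join b5 pred b2: · stop@b2
  join b5 pred b3: b3 stop@b2
  DF(b0)=∅
  DF(b1)={b1}
  DF(b2)={b1,b4}
  DF(b3)={b1,b5}
  DF(b4)=∅
  DF(b5)=∅
  DF(b6)=∅

φ for k: defs {b2,b4,b5}
  DF⁺ = {b1,b4}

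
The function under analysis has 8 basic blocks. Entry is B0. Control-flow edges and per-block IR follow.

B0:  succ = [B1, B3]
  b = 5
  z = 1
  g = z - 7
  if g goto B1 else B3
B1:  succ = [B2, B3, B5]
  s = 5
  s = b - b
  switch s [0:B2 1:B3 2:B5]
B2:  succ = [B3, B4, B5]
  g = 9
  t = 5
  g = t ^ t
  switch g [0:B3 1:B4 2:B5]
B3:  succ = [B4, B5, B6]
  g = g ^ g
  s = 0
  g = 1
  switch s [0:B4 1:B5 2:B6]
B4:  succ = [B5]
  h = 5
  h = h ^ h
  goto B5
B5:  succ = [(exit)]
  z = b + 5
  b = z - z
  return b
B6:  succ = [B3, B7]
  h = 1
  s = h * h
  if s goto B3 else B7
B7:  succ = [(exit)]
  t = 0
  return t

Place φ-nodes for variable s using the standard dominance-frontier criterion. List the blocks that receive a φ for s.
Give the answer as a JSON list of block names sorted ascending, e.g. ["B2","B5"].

idom tree: B1←B0 B2←B1 B3←B0 B4←B0 B5←B0 B6←B3 B7←B6
Join-block Dom:
  B3: preds {B0,B1,B2,B6}: {B0} ∩ {B0,B1} ∩ {B0,B1,B2} ∩ {B0,B3,B6} = {B0}; idom=B0
  B4: preds {B2,B3}: {B0,B1,B2} ∩ {B0,B3} = {B0}; idom=B0
  B5: preds {B1,B2,B3,B4}: {B0,B1} ∩ {B0,B1,B2} ∩ {B0,B3} ∩ {B0,B4} = {B0}; idom=B0

DF derivation:
  join B3 pred B0: · stop@B0
  join B3 pred B1: B1 stop@B0
  join B3 pred B2: B2→B1 stop@B0
  join B3 pred B6: B6→B3 stop@B0
  join B4 pred B2: B2→B1 stop@B0
  join B4 pred B3: B3 stop@B0
  join B5 pred B1: B1 stop@B0
  join B5 pred B2: B2→B1 stop@B0
  join B5 pred B3: B3 stop@B0
  join B5 pred B4: B4 stop@B0
  DF(B0)=∅
  DF(B1)={B3,B4,B5}
  DF(B2)={B3,B4,B5}
  DF(B3)={B3,B4,B5}
  DF(B4)={B5}
  DF(B5)=∅
  DF(B6)={B3}
  DF(B7)=∅

φ for s: defs {B1,B3,B6}
  DF⁺ = {B3,B4,B5}

Answer: ["B3", "B4", "B5"]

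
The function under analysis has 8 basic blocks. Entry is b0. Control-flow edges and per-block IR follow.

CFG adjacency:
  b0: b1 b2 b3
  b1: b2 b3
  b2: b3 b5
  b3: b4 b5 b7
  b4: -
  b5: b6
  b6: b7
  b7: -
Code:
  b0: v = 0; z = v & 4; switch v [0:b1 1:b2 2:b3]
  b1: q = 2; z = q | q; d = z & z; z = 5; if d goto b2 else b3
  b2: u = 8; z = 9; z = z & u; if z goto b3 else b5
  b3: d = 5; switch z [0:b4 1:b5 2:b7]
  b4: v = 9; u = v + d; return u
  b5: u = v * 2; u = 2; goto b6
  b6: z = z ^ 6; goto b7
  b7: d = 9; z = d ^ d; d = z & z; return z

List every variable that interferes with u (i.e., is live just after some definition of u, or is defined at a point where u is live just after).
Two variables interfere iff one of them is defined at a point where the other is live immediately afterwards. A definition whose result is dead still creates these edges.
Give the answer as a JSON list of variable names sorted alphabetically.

Block summaries:
  b0 def {v,z} use ∅
  b1 def {d,q,z} use ∅
  b2 def {u,z} use ∅
  b3 def {d} use {z}
  b4 def {u,v} use {d}
  b5 def {u} use {v}
  b6 def {z} use {z}
  b7 def {d,z} use ∅

Live sets:
  live b0: ∅→{v,z}
  live b1: {v}→{v,z}
  live b2: {v}→{v,z}
  live b3: {v,z}→{d,v,z}
  live b4: {d}→∅
  live b5: {v,z}→{z}
  live b6: {z}→∅
  live b7: ∅→∅

Interfere edges:
  d — {v,z}
  q — {v}
  u — {v,z}
  v — {d,q,u,z}
  z — {d,u,v}

N(u) = ["v", "z"]

Answer: ["v", "z"]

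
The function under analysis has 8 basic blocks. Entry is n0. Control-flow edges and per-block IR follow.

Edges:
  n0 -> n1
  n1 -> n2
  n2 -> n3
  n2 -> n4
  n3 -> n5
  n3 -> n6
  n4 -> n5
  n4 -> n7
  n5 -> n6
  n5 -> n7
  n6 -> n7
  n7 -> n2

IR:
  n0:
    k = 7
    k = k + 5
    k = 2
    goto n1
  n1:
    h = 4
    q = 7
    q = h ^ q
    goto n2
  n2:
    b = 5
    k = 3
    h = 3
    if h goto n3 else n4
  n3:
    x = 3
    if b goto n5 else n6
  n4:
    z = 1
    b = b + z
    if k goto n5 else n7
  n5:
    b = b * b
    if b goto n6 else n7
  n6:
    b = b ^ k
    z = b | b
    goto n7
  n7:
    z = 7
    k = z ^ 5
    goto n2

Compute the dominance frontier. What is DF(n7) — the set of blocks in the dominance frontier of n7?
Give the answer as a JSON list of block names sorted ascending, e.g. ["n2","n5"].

idom tree: n1←n0 n2←n1 n3←n2 n4←n2 n5←n2 n6←n2 n7←n2
Dom at joins:
  n2: preds {n1,n7}: {n0,n1} ∩ {n0,n1,n2,n7} = {n0,n1}; idom=n1
  n5: preds {n3,n4}: {n0,n1,n2,n3} ∩ {n0,n1,n2,n4} = {n0,n1,n2}; idom=n2
  n6: preds {n3,n5}: {n0,n1,n2,n3} ∩ {n0,n1,n2,n5} = {n0,n1,n2}; idom=n2
  n7: preds {n4,n5,n6}: {n0,n1,n2,n4} ∩ {n0,n1,n2,n5} ∩ {n0,n1,n2,n6} = {n0,n1,n2}; idom=n2

Frontier:
  n2←n1: walk · to n1
  n2←n7: walk n7→n2 to n1
  n5←n3: walk n3 to n2
  n5←n4: walk n4 to n2
  n6←n3: walk n3 to n2
  n6←n5: walk n5 to n2
  n7←n4: walk n4 to n2
  n7←n5: walk n5 to n2
  n7←n6: walk n6 to n2
  n0: DF=∅
  n1: DF=∅
  n2: DF={n2}
  n3: DF={n5,n6}
  n4: DF={n5,n7}
  n5: DF={n6,n7}
  n6: DF={n7}
  n7: DF={n2}

DF(n7) = ["n2"]

Answer: ["n2"]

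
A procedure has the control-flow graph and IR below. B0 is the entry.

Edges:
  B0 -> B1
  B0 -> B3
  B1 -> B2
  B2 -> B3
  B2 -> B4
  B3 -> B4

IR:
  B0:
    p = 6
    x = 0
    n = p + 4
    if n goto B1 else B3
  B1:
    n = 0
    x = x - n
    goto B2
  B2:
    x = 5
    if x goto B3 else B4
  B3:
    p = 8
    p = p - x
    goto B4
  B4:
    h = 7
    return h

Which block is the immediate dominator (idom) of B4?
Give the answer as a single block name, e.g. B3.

Answer: B0

Working:
idom tree: B1←B0 B2←B1 B3←B0 B4←B0
Join-block Dom:
  B3: preds {B0,B2}: {B0} ∩ {B0,B1,B2} = {B0}; idom=B0
  B4: preds {B2,B3}: {B0,B1,B2} ∩ {B0,B3} = {B0}; idom=B0

idom(B4) = B0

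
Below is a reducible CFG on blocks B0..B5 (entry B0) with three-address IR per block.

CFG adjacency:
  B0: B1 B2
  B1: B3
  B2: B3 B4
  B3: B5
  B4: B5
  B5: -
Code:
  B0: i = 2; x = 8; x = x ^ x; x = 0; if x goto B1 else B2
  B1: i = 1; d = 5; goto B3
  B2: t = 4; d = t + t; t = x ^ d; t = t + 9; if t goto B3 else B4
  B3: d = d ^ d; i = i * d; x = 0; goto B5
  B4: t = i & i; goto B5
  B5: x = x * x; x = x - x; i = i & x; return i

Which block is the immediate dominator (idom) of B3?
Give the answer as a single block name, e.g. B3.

idom tree: B1←B0 B2←B0 B3←B0 B4←B2 B5←B0
Join-block Dom:
  B3: preds {B1,B2}: {B0,B1} ∩ {B0,B2} = {B0}; idom=B0
  B5: preds {B3,B4}: {B0,B3} ∩ {B0,B2,B4} = {B0}; idom=B0

idom(B3) = B0

Answer: B0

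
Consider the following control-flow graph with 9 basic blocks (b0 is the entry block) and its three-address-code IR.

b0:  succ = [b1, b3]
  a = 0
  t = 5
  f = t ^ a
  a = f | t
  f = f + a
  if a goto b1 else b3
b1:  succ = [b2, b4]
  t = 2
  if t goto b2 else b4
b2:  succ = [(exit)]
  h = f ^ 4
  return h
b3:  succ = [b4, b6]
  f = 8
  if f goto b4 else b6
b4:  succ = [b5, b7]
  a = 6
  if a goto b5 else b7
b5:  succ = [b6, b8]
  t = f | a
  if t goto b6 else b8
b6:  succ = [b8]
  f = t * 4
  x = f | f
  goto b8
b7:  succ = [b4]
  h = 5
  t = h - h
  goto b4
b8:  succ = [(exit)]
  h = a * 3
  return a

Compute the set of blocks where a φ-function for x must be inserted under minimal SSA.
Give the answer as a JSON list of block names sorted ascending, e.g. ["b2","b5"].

idom tree: b1←b0 b2←b1 b3←b0 b4←b0 b5←b4 b6←b0 b7←b4 b8←b0
Dom∩ at merges:
  b4: preds {b1,b3,b7}: {b0,b1} ∩ {b0,b3} ∩ {b0,b4,b7} = {b0}; idom=b0
  b6: preds {b3,b5}: {b0,b3} ∩ {b0,b4,b5} = {b0}; idom=b0
  b8: preds {b5,b6}: {b0,b4,b5} ∩ {b0,b6} = {b0}; idom=b0

DF derivation:
  join b4 pred b1: b1 stop@b0
  join b4 pred b3: b3 stop@b0
  join b4 pred b7: b7→b4 stop@b0
  join b6 pred b3: b3 stop@b0
  join b6 pred b5: b5→b4 stop@b0
  join b8 pred b5: b5→b4 stop@b0
  join b8 pred b6: b6 stop@b0
  b0: DF=∅
  b1: DF={b4}
  b2: DF=∅
  b3: DF={b4,b6}
  b4: DF={b4,b6,b8}
  b5: DF={b6,b8}
  b6: DF={b8}
  b7: DF={b4}
  b8: DF=∅

φ for x: defs {b6}
  DF⁺ = {b8}

Answer: ["b8"]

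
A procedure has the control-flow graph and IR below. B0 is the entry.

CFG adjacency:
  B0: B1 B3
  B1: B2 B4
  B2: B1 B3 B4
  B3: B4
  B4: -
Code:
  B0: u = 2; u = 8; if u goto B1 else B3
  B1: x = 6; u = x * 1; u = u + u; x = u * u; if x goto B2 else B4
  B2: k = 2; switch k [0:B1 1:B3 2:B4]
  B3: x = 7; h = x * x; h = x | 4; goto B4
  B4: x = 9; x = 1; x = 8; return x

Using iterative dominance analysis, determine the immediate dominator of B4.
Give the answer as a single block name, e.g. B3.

Answer: B0

Derivation:
idom tree: B1←B0 B2←B1 B3←B0 B4←B0
Dom∩ at merges:
  B1: preds {B0,B2}: {B0} ∩ {B0,B1,B2} = {B0}; idom=B0
  B3: preds {B0,B2}: {B0} ∩ {B0,B1,B2} = {B0}; idom=B0
  B4: preds {B1,B2,B3}: {B0,B1} ∩ {B0,B1,B2} ∩ {B0,B3} = {B0}; idom=B0

idom(B4) = B0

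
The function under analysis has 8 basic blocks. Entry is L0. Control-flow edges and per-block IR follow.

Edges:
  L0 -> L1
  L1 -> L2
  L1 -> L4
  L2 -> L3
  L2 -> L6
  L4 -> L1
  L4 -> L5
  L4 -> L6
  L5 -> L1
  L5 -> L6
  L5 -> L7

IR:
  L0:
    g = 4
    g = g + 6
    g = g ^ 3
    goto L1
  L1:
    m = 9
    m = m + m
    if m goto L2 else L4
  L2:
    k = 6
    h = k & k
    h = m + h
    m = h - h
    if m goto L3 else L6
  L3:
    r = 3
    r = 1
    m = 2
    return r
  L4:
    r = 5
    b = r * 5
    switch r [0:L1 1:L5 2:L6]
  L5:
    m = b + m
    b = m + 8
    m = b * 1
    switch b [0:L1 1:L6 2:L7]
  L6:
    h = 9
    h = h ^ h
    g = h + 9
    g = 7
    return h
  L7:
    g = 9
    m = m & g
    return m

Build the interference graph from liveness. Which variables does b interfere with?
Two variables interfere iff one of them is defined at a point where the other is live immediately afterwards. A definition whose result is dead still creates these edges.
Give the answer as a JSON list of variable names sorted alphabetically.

Per-block:
  L0 def {g} use ∅
  L1 def {m} use ∅
  L2 def {h,k,m} use {m}
  L3 def {m,r} use ∅
  L4 def {b,r} use ∅
  L5 def {b,m} use {b,m}
  L6 def {g,h} use ∅
  L7 def {g,m} use {m}

Live sets:
  L0: in=∅ out=∅
  L1: in=∅ out={m}
  L2: in={m} out=∅
  L3: in=∅ out=∅
  L4: in={m} out={b,m}
  L5: in={b,m} out={m}
  L6: in=∅ out=∅
  L7: in={m} out=∅

Interference:
  b↔{m,r}
  g↔{h,m}
  h↔{g,m}
  k↔{m}
  m↔{b,g,h,k,r}
  r↔{b,m}

N(b) = ["m", "r"]

Answer: ["m", "r"]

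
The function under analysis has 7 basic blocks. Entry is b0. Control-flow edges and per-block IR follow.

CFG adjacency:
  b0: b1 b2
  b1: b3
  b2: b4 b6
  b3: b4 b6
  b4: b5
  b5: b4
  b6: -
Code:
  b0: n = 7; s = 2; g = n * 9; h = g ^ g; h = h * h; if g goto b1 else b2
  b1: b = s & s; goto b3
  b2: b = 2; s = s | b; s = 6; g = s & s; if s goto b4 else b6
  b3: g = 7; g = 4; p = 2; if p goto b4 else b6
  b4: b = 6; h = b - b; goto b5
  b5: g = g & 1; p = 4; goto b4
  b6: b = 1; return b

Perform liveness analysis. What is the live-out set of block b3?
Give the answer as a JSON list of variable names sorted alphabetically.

def/use:
  b0: def={g,h,n,s} ue=∅
  b1: def={b} ue={s}
  b2: def={b,g,s} ue={s}
  b3: def={g,p} ue=∅
  b4: def={b,h} ue=∅
  b5: def={g,p} ue={g}
  b6: def={b} ue=∅

Liveness:
  b0: in=∅ out={s}
  b1: in={s} out=∅
  b2: in={s} out={g}
  b3: in=∅ out={g}
  b4: in={g} out={g}
  b5: in={g} out={g}
  b6: in=∅ out=∅

live-out(b3) = ["g"]

Answer: ["g"]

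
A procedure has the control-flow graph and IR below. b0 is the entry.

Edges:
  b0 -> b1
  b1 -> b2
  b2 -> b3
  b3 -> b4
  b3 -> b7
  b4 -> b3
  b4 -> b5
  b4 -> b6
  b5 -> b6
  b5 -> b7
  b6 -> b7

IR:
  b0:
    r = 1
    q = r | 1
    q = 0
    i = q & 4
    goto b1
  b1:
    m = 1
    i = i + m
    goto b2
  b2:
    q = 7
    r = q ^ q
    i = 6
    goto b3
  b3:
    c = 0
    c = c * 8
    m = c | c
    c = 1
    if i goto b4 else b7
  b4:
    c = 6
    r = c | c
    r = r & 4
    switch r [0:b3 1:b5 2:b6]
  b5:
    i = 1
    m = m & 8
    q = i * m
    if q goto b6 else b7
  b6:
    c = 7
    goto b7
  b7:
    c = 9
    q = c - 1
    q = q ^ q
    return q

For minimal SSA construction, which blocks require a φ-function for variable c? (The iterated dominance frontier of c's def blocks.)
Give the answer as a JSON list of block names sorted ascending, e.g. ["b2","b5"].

Answer: ["b3", "b7"]

Working:
idom tree: b1←b0 b2←b1 b3←b2 b4←b3 b5←b4 b6←b4 b7←b3
Dom at joins:
  b3: preds {b2,b4}: {b0,b1,b2} ∩ {b0,b1,b2,b3,b4} = {b0,b1,b2}; idom=b2
  b6: preds {b4,b5}: {b0,b1,b2,b3,b4} ∩ {b0,b1,b2,b3,b4,b5} = {b0,b1,b2,b3,b4}; idom=b4
  b7: preds {b3,b5,b6}: {b0,b1,b2,b3} ∩ {b0,b1,b2,b3,b4,b5} ∩ {b0,b1,b2,b3,b4,b6} = {b0,b1,b2,b3}; idom=b3

Frontier:
  b3←b2: walk · to b2
  b3←b4: walk b4→b3 to b2
  b6←b4: walk · to b4
  b6←b5: walk b5 to b4
  b7←b3: walk · to b3
  b7←b5: walk b5→b4 to b3
  b7←b6: walk b6→b4 to b3
  DF(b0)=∅
  DF(b1)=∅
  DF(b2)=∅
  DF(b3)={b3}
  DF(b4)={b3,b7}
  DF(b5)={b6,b7}
  DF(b6)={b7}
  DF(b7)=∅

φ for c: defs {b3,b4,b6,b7}
  DF⁺ = {b3,b7}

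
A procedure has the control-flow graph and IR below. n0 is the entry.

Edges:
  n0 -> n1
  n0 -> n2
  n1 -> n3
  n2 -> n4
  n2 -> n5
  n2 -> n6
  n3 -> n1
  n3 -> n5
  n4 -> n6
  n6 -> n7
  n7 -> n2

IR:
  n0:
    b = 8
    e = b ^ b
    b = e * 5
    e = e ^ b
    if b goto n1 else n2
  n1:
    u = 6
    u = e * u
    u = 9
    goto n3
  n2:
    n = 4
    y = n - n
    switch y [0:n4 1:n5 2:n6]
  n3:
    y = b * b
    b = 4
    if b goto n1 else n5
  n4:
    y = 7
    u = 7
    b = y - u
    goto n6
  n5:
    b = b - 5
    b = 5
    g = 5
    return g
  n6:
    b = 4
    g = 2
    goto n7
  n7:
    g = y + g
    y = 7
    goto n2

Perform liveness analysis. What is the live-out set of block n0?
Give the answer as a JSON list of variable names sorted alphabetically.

Per-block:
  n0: {b,e} / ∅
  n1: {u} / {e}
  n2: {n,y} / ∅
  n3: {b,y} / {b}
  n4: {b,u,y} / ∅
  n5: {b,g} / {b}
  n6: {b,g} / ∅
  n7: {g,y} / {g,y}

Live sets:
  live n0: ∅→{b,e}
  live n1: {b,e}→{b,e}
  live n2: {b}→{b,y}
  live n3: {b,e}→{b,e}
  live n4: ∅→{y}
  live n5: {b}→∅
  live n6: {y}→{b,g,y}
  live n7: {b,g,y}→{b}

live-out(n0) = ["b", "e"]

Answer: ["b", "e"]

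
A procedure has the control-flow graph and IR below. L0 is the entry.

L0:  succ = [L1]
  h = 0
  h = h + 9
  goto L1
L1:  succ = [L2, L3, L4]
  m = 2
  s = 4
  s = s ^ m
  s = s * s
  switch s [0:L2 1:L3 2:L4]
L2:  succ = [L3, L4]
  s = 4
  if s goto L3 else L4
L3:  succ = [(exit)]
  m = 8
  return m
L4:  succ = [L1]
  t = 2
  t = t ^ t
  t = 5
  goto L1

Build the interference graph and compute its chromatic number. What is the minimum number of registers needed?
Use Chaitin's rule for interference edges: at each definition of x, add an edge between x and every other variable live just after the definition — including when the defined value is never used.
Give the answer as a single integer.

Block summaries:
  L0: {h} / ∅
  L1: {m,s} / ∅
  L2: {s} / ∅
  L3: {m} / ∅
  L4: {t} / ∅

Liveness:
  live L0: ∅→∅
  live L1: ∅→∅
  live L2: ∅→∅
  live L3: ∅→∅
  live L4: ∅→∅

Interference:
  h↔∅
  m↔{s}
  s↔{m}
  t↔∅

Chromatic number:
  lower bound: {m,s} mutually conflict ⇒ χ ≥ 2
  2-colouring: r0={h,m,t}  r1={s}
  χ = 2

Answer: 2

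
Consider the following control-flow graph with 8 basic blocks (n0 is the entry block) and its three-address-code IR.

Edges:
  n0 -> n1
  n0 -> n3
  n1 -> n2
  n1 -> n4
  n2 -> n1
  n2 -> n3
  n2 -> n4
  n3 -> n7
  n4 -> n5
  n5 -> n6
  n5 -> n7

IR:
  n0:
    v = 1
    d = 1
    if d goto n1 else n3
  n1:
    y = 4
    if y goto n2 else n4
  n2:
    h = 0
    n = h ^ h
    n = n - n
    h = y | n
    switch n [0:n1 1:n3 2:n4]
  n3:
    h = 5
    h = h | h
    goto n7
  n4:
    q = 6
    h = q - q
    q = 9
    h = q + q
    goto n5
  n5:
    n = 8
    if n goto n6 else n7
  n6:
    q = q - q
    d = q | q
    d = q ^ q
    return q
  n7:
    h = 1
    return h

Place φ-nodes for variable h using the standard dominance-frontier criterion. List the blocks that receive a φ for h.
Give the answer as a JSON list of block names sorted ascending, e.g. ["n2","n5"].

idom tree: n1←n0 n2←n1 n3←n0 n4←n1 n5←n4 n6←n5 n7←n0
Dom at joins:
  n1: preds {n0,n2}: {n0} ∩ {n0,n1,n2} = {n0}; idom=n0
  n3: preds {n0,n2}: {n0} ∩ {n0,n1,n2} = {n0}; idom=n0
  n4: preds {n1,n2}: {n0,n1} ∩ {n0,n1,n2} = {n0,n1}; idom=n1
  n7: preds {n3,n5}: {n0,n3} ∩ {n0,n1,n4,n5} = {n0}; idom=n0

DF walk-up:
  join n1 pred n0: · stop@n0
  join n1 pred n2: n2→n1 stop@n0
  join n3 pred n0: · stop@n0
  join n3 pred n2: n2→n1 stop@n0
  join n4 pred n1: · stop@n1
  join n4 pred n2: n2 stop@n1
  join n7 pred n3: n3 stop@n0
  join n7 pred n5: n5→n4→n1 stop@n0
  DF(n0)=∅
  DF(n1)={n1,n3,n7}
  DF(n2)={n1,n3,n4}
  DF(n3)={n7}
  DF(n4)={n7}
  DF(n5)={n7}
  DF(n6)=∅
  DF(n7)=∅

φ for h: defs {n2,n3,n4,n7}
  DF⁺ = {n1,n3,n4,n7}

Answer: ["n1", "n3", "n4", "n7"]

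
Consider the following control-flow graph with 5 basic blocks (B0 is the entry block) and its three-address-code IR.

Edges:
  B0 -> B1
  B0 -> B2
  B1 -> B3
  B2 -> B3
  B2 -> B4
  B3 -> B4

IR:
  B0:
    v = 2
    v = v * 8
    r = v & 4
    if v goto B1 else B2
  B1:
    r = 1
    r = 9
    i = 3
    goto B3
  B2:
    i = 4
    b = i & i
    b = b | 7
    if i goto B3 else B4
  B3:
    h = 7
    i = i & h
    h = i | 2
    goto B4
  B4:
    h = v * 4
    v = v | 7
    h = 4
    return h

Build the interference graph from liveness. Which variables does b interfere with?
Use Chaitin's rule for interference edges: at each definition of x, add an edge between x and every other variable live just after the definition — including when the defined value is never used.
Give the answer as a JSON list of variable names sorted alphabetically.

Per-block:
  B0: {r,v} / ∅
  B1: {i,r} / ∅
  B2: {b,i} / ∅
  B3: {h,i} / {i}
  B4: {h,v} / {v}

Backward fixpoint:
  live B0: ∅→{v}
  live B1: {v}→{i,v}
  live B2: {v}→{i,v}
  live B3: {i,v}→{v}
  live B4: {v}→∅

Conflict graph:
  b: {i,v}
  h: {i,v}
  i: {b,h,v}
  r: {v}
  v: {b,h,i,r}

N(b) = ["i", "v"]

Answer: ["i", "v"]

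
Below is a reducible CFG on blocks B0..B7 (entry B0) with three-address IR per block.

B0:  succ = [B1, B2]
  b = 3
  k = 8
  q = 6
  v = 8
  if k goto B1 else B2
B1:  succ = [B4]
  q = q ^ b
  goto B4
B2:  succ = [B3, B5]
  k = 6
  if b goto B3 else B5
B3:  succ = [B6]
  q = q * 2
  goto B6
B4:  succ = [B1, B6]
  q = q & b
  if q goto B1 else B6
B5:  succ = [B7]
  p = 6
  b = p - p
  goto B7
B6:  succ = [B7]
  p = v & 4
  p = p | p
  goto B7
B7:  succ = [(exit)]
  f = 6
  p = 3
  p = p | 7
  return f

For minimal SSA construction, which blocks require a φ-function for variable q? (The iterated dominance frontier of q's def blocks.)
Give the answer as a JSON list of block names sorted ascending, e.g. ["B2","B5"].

idom tree: B1←B0 B2←B0 B3←B2 B4←B1 B5←B2 B6←B0 B7←B0
Join-block Dom:
  B1: preds {B0,B4}: {B0} ∩ {B0,B1,B4} = {B0}; idom=B0
  B6: preds {B3,B4}: {B0,B2,B3} ∩ {B0,B1,B4} = {B0}; idom=B0
  B7: preds {B5,B6}: {B0,B2,B5} ∩ {B0,B6} = {B0}; idom=B0

DF walk-up:
  B1←B0: walk · to B0
  B1←B4: walk B4→B1 to B0
  B6←B3: walk B3→B2 to B0
  B6←B4: walk B4→B1 to B0
  B7←B5: walk B5→B2 to B0
  B7←B6: walk B6 to B0
  B0: DF=∅
  B1: DF={B1,B6}
  B2: DF={B6,B7}
  B3: DF={B6}
  B4: DF={B1,B6}
  B5: DF={B7}
  B6: DF={B7}
  B7: DF=∅

φ for q: defs {B0,B1,B3,B4}
  DF⁺ = {B1,B6,B7}

Answer: ["B1", "B6", "B7"]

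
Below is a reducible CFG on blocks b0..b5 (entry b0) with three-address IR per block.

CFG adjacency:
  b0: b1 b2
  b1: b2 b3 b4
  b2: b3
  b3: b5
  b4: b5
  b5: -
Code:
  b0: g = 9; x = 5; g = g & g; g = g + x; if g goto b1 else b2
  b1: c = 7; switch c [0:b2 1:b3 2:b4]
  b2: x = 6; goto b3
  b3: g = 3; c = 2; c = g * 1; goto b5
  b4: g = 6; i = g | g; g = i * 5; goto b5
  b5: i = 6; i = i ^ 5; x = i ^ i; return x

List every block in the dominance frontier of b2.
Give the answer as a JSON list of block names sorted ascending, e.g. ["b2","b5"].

Answer: ["b3"]

Analysis:
idom tree: b1←b0 b2←b0 b3←b0 b4←b1 b5←b0
Dom at joins:
  b2: preds {b0,b1}: {b0} ∩ {b0,b1} = {b0}; idom=b0
  b3: preds {b1,b2}: {b0,b1} ∩ {b0,b2} = {b0}; idom=b0
  b5: preds {b3,b4}: {b0,b3} ∩ {b0,b1,b4} = {b0}; idom=b0

DF derivation:
  b2←b0: walk · to b0
  b2←b1: walk b1 to b0
  b3←b1: walk b1 to b0
  b3←b2: walk b2 to b0
  b5←b3: walk b3 to b0
  b5←b4: walk b4→b1 to b0
  b0: DF=∅
  b1: DF={b2,b3,b5}
  b2: DF={b3}
  b3: DF={b5}
  b4: DF={b5}
  b5: DF=∅

DF(b2) = ["b3"]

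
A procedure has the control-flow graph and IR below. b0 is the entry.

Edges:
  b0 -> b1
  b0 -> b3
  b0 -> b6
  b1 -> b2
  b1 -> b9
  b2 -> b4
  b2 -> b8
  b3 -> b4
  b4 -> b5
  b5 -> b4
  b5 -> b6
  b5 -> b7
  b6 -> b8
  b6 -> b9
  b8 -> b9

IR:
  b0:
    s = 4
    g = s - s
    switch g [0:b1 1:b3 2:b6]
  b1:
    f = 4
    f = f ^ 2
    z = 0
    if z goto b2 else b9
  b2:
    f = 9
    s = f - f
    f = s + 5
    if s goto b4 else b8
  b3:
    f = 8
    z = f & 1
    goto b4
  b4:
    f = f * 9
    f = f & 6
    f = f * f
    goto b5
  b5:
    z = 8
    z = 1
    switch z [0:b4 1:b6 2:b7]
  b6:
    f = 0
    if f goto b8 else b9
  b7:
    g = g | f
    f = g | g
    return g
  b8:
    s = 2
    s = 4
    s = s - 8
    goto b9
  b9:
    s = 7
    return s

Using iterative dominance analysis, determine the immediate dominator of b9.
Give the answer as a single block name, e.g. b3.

Answer: b0

Derivation:
idom tree: b1←b0 b2←b1 b3←b0 b4←b0 b5←b4 b6←b0 b7←b5 b8←b0 b9←b0
Join-block Dom:
  b4: preds {b2,b3,b5}: {b0,b1,b2} ∩ {b0,b3} ∩ {b0,b4,b5} = {b0}; idom=b0
  b6: preds {b0,b5}: {b0} ∩ {b0,b4,b5} = {b0}; idom=b0
  b8: preds {b2,b6}: {b0,b1,b2} ∩ {b0,b6} = {b0}; idom=b0
  b9: preds {b1,b6,b8}: {b0,b1} ∩ {b0,b6} ∩ {b0,b8} = {b0}; idom=b0

idom(b9) = b0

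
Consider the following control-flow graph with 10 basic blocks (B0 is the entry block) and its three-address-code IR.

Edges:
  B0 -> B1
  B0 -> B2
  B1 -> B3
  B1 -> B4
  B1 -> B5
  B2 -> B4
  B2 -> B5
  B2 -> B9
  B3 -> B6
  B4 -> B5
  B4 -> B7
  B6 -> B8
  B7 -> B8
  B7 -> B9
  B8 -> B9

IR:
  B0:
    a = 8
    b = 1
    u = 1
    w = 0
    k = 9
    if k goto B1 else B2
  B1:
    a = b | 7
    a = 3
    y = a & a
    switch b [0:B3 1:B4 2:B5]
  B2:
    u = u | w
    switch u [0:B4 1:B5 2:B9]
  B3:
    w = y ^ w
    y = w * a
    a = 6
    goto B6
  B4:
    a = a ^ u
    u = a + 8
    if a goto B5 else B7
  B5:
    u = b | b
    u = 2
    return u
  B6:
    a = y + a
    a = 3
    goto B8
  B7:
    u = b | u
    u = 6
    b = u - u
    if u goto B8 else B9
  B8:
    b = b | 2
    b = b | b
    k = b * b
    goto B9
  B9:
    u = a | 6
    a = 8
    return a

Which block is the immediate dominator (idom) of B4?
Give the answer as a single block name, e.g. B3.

Answer: B0

Derivation:
idom tree: B1←B0 B2←B0 B3←B1 B4←B0 B5←B0 B6←B3 B7←B4 B8←B0 B9←B0
Dom∩ at merges:
  B4: preds {B1,B2}: {B0,B1} ∩ {B0,B2} = {B0}; idom=B0
  B5: preds {B1,B2,B4}: {B0,B1} ∩ {B0,B2} ∩ {B0,B4} = {B0}; idom=B0
  B8: preds {B6,B7}: {B0,B1,B3,B6} ∩ {B0,B4,B7} = {B0}; idom=B0
  B9: preds {B2,B7,B8}: {B0,B2} ∩ {B0,B4,B7} ∩ {B0,B8} = {B0}; idom=B0

idom(B4) = B0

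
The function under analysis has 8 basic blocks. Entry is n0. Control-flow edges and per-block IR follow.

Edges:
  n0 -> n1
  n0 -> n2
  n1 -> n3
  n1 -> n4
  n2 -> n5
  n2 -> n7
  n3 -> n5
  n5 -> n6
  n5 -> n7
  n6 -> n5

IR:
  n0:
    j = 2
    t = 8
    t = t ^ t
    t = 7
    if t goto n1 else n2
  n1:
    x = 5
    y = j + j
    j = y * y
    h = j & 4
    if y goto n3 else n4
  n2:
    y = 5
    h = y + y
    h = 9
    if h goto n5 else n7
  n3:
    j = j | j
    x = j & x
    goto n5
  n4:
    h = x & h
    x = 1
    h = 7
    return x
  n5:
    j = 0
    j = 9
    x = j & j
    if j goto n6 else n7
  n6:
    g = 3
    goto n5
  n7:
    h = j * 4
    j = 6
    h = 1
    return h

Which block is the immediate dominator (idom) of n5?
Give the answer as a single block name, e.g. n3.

Answer: n0

Derivation:
idom tree: n1←n0 n2←n0 n3←n1 n4←n1 n5←n0 n6←n5 n7←n0
Join-block Dom:
  n5: preds {n2,n3,n6}: {n0,n2} ∩ {n0,n1,n3} ∩ {n0,n5,n6} = {n0}; idom=n0
  n7: preds {n2,n5}: {n0,n2} ∩ {n0,n5} = {n0}; idom=n0

idom(n5) = n0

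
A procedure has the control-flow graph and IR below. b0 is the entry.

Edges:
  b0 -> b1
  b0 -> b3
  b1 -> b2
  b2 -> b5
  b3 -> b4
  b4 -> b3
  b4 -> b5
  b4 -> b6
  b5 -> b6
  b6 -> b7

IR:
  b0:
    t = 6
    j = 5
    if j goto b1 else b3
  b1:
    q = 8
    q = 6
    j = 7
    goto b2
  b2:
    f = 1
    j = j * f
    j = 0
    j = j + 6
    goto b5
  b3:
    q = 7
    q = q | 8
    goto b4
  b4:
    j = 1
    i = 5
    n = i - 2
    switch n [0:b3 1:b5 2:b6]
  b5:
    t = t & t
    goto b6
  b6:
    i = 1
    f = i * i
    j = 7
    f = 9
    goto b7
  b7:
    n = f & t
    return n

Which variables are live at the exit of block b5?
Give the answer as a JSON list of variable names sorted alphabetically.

Answer: ["t"]

Analysis:
Block summaries:
  b0: def={j,t} ue=∅
  b1: def={j,q} ue=∅
  b2: def={f,j} ue={j}
  b3: def={q} ue=∅
  b4: def={i,j,n} ue=∅
  b5: def={t} ue={t}
  b6: def={f,i,j} ue=∅
  b7: def={n} ue={f,t}

Liveness:
  b0: in=∅ out={t}
  b1: in={t} out={j,t}
  b2: in={j,t} out={t}
  b3: in={t} out={t}
  b4: in={t} out={t}
  b5: in={t} out={t}
  b6: in={t} out={f,t}
  b7: in={f,t} out=∅

live-out(b5) = ["t"]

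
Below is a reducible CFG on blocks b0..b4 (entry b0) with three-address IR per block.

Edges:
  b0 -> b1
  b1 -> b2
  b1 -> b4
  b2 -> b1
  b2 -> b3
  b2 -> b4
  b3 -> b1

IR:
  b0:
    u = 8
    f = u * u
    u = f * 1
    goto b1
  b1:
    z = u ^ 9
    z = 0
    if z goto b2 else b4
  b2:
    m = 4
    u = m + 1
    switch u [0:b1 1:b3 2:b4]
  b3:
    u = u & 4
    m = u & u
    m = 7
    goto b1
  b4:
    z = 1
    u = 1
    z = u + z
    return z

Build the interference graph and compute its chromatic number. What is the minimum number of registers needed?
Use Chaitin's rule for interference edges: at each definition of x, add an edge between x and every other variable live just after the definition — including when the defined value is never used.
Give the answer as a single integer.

Block summaries:
  b0: def={f,u} ue=∅
  b1: def={z} ue={u}
  b2: def={m,u} ue=∅
  b3: def={m,u} ue={u}
  b4: def={u,z} ue=∅

Liveness:
  live b0: ∅→{u}
  live b1: {u}→∅
  live b2: ∅→{u}
  live b3: {u}→{u}
  live b4: ∅→∅

Conflict graph:
  f: ∅
  m: {u}
  u: {m,z}
  z: {u}

Chromatic number:
  clique {m,u} ⇒ need ≥ 2
  assign f→R0 m→R1 u→R0 z→R1 — no edge inside a register ⇒ χ ≤ 2
  χ = 2

Answer: 2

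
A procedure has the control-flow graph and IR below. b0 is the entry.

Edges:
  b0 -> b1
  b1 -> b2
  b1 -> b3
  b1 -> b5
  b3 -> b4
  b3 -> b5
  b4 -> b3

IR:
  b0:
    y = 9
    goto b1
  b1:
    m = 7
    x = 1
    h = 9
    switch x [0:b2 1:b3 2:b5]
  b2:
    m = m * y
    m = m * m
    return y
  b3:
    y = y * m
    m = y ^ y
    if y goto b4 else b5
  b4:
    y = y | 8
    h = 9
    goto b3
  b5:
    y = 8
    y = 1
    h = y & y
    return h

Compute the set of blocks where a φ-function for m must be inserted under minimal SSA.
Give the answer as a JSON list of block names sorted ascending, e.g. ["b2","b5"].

idom tree: b1←b0 b2←b1 b3←b1 b4←b3 b5←b1
Dom∩ at merges:
  b3: preds {b1,b4}: {b0,b1} ∩ {b0,b1,b3,b4} = {b0,b1}; idom=b1
  b5: preds {b1,b3}: {b0,b1} ∩ {b0,b1,b3} = {b0,b1}; idom=b1

DF derivation:
  join b3 pred b1: · stop@b1
  join b3 pred b4: b4→b3 stop@b1
  join b5 pred b1: · stop@b1
  join b5 pred b3: b3 stop@b1
  b0: DF=∅
  b1: DF=∅
  b2: DF=∅
  b3: DF={b3,b5}
  b4: DF={b3}
  b5: DF=∅

φ for m: defs {b1,b2,b3}
  DF⁺ = {b3,b5}

Answer: ["b3", "b5"]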